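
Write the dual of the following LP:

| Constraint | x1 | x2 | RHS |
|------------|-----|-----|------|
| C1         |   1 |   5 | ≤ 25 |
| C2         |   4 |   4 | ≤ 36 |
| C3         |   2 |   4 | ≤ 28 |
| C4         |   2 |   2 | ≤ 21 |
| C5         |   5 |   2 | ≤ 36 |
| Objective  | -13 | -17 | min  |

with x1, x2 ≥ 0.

Primal min cᵀx s.t. Ax ≤ b, x ≥ 0  →  Dual max −bᵀy s.t. Aᵀy ≥ −c, y ≥ 0.

Maximize: z = -25y1 - 36y2 - 28y3 - 21y4 - 36y5

Subject to:
  y1 + 4y2 + 2y3 + 2y4 + 5y5 ≥ 13
  5y1 + 4y2 + 4y3 + 2y4 + 2y5 ≥ 17
  y1, y2, y3, y4, y5 ≥ 0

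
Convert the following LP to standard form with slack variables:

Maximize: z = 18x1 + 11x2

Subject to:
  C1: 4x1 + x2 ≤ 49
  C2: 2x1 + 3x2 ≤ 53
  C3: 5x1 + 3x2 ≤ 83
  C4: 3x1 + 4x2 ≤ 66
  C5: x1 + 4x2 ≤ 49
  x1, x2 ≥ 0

max z = 18x1 + 11x2

s.t.
  4x1 + x2 + s1 = 49
  2x1 + 3x2 + s2 = 53
  5x1 + 3x2 + s3 = 83
  3x1 + 4x2 + s4 = 66
  x1 + 4x2 + s5 = 49
  x1, x2, s1, s2, s3, s4, s5 ≥ 0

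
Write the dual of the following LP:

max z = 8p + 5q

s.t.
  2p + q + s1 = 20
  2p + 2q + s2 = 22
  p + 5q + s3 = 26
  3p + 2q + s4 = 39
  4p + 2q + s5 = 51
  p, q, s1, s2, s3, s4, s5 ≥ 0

Primal max cᵀx s.t. Ax ≤ b, x ≥ 0  →  Dual min bᵀy s.t. Aᵀy ≥ c, y ≥ 0.

Minimize: z = 20y1 + 22y2 + 26y3 + 39y4 + 51y5

Subject to:
  2y1 + 2y2 + y3 + 3y4 + 4y5 ≥ 8
  y1 + 2y2 + 5y3 + 2y4 + 2y5 ≥ 5
  y1, y2, y3, y4, y5 ≥ 0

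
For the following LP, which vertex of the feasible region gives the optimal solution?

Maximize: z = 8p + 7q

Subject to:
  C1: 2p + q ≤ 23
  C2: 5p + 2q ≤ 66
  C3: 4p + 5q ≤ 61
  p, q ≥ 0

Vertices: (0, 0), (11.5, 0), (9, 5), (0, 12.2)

Evaluate the objective at each vertex of the feasible region:
  z(0, 0) = 0
  z(11.5, 0) = 92
  z(9, 5) = 107  ←
  z(0, 12.2) = 85.4
The maximum is at p = 9, q = 5.

(9, 5)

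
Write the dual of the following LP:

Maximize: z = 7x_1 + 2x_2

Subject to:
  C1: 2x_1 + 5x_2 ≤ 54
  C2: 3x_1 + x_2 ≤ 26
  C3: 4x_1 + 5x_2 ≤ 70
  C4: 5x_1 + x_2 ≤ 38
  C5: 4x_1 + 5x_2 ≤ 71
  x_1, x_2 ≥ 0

Primal max cᵀx s.t. Ax ≤ b, x ≥ 0  →  Dual min bᵀy s.t. Aᵀy ≥ c, y ≥ 0.

Minimize: z = 54y1 + 26y2 + 70y3 + 38y4 + 71y5

Subject to:
  2y1 + 3y2 + 4y3 + 5y4 + 4y5 ≥ 7
  5y1 + y2 + 5y3 + y4 + 5y5 ≥ 2
  y1, y2, y3, y4, y5 ≥ 0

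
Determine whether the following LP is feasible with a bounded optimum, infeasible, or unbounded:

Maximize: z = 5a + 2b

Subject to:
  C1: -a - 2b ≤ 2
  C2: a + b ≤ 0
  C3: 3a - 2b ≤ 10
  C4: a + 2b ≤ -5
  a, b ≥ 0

Infeasible (no feasible solution exists)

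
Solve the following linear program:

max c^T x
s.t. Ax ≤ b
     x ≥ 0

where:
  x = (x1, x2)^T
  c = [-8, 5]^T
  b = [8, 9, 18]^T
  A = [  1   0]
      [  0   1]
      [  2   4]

Evaluate the objective at each vertex of the feasible region:
  z(0, 0) = 0
  z(8, 0) = -64
  z(8, 0.5) = -61.5
  z(0, 4.5) = 22.5  ←
The maximum is at x1 = 0, x2 = 4.5.

x1 = 0, x2 = 4.5, z = 22.5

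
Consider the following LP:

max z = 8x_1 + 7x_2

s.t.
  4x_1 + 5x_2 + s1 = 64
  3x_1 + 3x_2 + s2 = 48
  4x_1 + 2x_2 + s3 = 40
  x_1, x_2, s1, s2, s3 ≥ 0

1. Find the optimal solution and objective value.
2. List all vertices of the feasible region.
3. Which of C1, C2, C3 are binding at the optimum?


1. x_1 = 6, x_2 = 8, z = 104
2. (0, 0), (10, 0), (6, 8), (0, 12.8)
3. C1, C3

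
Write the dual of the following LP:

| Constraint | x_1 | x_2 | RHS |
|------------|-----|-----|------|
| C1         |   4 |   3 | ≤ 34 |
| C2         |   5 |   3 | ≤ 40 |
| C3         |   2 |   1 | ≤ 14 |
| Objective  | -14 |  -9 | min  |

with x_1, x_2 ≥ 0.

Primal min cᵀx s.t. Ax ≤ b, x ≥ 0  →  Dual max −bᵀy s.t. Aᵀy ≥ −c, y ≥ 0.

Maximize: z = -34y1 - 40y2 - 14y3

Subject to:
  4y1 + 5y2 + 2y3 ≥ 14
  3y1 + 3y2 + y3 ≥ 9
  y1, y2, y3 ≥ 0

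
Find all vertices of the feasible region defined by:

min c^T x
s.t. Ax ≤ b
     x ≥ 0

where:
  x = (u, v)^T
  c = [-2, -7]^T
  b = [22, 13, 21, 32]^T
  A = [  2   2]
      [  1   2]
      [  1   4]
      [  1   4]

(0, 0), (11, 0), (9, 2), (5, 4), (0, 5.25)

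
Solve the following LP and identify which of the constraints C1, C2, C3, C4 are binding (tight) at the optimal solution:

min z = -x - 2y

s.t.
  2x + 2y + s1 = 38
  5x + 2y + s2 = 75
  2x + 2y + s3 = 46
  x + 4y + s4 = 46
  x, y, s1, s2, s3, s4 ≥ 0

At x = 10, y = 9, compute slack b - a·x for each constraint:
  C1: 38 − 38 = 0  (binding)
  C2: 75 − 68 = 7  (slack)
  C3: 46 − 38 = 8  (slack)
  C4: 46 − 46 = 0  (binding)

Optimal: x = 10, y = 9
Binding: C1, C4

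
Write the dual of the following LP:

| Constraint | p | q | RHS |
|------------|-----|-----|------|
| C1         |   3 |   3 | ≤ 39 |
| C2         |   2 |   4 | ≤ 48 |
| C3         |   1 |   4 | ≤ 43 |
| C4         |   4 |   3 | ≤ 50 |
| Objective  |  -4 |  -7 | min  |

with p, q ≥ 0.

Primal min cᵀx s.t. Ax ≤ b, x ≥ 0  →  Dual max −bᵀy s.t. Aᵀy ≥ −c, y ≥ 0.

Maximize: z = -39y1 - 48y2 - 43y3 - 50y4

Subject to:
  3y1 + 2y2 + y3 + 4y4 ≥ 4
  3y1 + 4y2 + 4y3 + 3y4 ≥ 7
  y1, y2, y3, y4 ≥ 0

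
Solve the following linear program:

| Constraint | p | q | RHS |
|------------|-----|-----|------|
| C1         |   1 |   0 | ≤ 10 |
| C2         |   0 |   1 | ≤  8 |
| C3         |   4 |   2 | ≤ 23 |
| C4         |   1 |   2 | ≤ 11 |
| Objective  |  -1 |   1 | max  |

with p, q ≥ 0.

Evaluate the objective at each vertex of the feasible region:
  z(0, 0) = 0
  z(5.75, 0) = -5.75
  z(4, 3.5) = -0.5
  z(0, 5.5) = 5.5  ←
The maximum is at p = 0, q = 5.5.

p = 0, q = 5.5, z = 5.5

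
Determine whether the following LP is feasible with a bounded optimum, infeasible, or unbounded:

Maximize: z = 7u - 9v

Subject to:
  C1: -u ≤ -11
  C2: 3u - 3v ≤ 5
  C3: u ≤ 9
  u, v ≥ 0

Infeasible (no feasible solution exists)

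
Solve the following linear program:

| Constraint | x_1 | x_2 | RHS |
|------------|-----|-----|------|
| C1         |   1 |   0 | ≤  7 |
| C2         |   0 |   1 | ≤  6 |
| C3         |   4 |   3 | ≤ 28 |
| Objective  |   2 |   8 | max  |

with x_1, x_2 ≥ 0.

Evaluate the objective at each vertex of the feasible region:
  z(0, 0) = 0
  z(7, 0) = 14
  z(2.5, 6) = 53  ←
  z(0, 6) = 48
The maximum is at x_1 = 2.5, x_2 = 6.

x_1 = 2.5, x_2 = 6, z = 53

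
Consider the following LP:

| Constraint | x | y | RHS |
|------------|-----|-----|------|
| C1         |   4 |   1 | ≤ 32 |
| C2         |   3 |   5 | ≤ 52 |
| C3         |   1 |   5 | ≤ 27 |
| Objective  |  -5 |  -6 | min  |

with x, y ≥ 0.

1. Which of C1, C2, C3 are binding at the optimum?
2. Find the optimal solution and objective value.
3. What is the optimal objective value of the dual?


1. C1, C3
2. x = 7, y = 4, z = -59
3. -59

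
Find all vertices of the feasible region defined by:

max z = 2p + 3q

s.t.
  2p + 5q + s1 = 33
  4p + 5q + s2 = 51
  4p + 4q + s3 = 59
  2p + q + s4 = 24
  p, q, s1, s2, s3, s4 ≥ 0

(0, 0), (12, 0), (11.5, 1), (9, 3), (0, 6.6)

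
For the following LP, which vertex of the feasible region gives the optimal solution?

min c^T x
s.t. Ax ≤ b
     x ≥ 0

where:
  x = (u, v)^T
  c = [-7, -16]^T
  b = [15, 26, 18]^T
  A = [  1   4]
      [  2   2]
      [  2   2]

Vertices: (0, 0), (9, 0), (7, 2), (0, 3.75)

Evaluate the objective at each vertex of the feasible region:
  z(0, 0) = 0
  z(9, 0) = -63
  z(7, 2) = -81  ←
  z(0, 3.75) = -60
The minimum is at u = 7, v = 2.

(7, 2)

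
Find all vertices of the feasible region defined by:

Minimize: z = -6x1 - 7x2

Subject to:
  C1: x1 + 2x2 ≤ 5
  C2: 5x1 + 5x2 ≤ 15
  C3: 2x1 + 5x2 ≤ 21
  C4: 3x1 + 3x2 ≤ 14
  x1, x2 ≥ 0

(0, 0), (3, 0), (1, 2), (0, 2.5)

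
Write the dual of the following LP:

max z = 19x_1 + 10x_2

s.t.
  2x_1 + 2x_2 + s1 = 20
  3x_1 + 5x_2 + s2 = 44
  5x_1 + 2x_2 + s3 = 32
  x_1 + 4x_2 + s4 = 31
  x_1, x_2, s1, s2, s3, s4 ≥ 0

Primal max cᵀx s.t. Ax ≤ b, x ≥ 0  →  Dual min bᵀy s.t. Aᵀy ≥ c, y ≥ 0.

Minimize: z = 20y1 + 44y2 + 32y3 + 31y4

Subject to:
  2y1 + 3y2 + 5y3 + y4 ≥ 19
  2y1 + 5y2 + 2y3 + 4y4 ≥ 10
  y1, y2, y3, y4 ≥ 0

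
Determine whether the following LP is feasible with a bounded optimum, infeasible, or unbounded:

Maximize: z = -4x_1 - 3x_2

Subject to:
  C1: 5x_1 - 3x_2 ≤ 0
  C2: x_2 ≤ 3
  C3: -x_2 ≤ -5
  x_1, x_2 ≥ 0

Infeasible (no feasible solution exists)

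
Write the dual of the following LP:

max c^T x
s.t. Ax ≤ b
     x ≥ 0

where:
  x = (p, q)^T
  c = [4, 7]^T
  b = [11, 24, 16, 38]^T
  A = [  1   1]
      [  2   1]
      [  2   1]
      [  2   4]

Primal max cᵀx s.t. Ax ≤ b, x ≥ 0  →  Dual min bᵀy s.t. Aᵀy ≥ c, y ≥ 0.

Minimize: z = 11y1 + 24y2 + 16y3 + 38y4

Subject to:
  y1 + 2y2 + 2y3 + 2y4 ≥ 4
  y1 + y2 + y3 + 4y4 ≥ 7
  y1, y2, y3, y4 ≥ 0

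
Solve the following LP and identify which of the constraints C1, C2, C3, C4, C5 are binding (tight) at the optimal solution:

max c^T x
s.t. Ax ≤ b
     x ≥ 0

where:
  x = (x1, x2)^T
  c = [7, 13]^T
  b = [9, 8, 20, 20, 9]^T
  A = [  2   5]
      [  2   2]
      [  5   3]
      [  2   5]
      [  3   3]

At x1 = 2, x2 = 1, compute slack b - a·x for each constraint:
  C1: 9 − 9 = 0  (binding)
  C2: 8 − 6 = 2  (slack)
  C3: 20 − 13 = 7  (slack)
  C4: 20 − 9 = 11  (slack)
  C5: 9 − 9 = 0  (binding)

Optimal: x1 = 2, x2 = 1
Binding: C1, C5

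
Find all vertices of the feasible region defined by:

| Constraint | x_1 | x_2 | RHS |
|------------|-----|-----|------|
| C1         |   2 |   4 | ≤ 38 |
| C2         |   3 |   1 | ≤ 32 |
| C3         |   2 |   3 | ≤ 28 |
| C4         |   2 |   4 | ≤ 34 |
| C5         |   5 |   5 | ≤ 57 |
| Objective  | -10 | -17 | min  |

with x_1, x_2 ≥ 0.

(0, 0), (10.67, 0), (10.3, 1.1), (6.2, 5.2), (5, 6), (0, 8.5)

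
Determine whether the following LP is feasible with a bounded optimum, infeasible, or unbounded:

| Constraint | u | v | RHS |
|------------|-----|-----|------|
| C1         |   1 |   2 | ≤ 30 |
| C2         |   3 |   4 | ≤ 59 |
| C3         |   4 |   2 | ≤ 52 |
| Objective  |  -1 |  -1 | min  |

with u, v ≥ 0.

Feasible with a bounded optimal solution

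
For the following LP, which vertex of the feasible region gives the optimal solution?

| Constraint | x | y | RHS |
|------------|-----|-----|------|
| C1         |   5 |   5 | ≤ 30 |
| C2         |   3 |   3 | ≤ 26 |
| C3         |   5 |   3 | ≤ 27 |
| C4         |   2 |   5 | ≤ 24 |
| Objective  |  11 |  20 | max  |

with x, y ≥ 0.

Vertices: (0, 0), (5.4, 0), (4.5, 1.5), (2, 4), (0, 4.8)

Evaluate the objective at each vertex of the feasible region:
  z(0, 0) = 0
  z(5.4, 0) = 59.4
  z(4.5, 1.5) = 79.5
  z(2, 4) = 102  ←
  z(0, 4.8) = 96
The maximum is at x = 2, y = 4.

(2, 4)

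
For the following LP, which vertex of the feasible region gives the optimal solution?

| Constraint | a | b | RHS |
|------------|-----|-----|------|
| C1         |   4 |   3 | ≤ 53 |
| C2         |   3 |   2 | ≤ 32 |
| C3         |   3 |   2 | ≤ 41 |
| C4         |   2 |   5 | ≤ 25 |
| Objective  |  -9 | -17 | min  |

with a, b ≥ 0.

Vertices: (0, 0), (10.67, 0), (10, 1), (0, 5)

Evaluate the objective at each vertex of the feasible region:
  z(0, 0) = 0
  z(10.67, 0) = -96
  z(10, 1) = -107  ←
  z(0, 5) = -85
The minimum is at a = 10, b = 1.

(10, 1)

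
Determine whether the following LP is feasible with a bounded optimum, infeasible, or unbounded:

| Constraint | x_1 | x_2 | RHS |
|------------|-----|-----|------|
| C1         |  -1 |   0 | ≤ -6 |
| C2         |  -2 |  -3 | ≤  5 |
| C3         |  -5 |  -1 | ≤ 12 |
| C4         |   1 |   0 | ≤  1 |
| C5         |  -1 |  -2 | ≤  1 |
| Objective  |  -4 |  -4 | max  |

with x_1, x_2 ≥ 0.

Infeasible (no feasible solution exists)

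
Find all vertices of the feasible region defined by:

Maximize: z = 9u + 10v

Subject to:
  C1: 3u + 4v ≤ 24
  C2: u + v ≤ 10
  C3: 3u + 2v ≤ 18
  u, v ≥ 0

(0, 0), (6, 0), (4, 3), (0, 6)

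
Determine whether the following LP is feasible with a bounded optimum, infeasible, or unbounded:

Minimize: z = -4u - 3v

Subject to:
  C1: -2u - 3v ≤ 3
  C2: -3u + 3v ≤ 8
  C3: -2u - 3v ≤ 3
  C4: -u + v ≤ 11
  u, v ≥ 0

Unbounded (objective can decrease without bound)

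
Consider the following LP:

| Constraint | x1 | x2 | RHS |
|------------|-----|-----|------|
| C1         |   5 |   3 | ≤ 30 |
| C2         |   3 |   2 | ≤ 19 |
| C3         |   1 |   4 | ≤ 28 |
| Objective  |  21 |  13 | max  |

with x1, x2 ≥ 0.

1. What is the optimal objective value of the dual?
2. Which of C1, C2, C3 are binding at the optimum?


1. 128
2. C1, C2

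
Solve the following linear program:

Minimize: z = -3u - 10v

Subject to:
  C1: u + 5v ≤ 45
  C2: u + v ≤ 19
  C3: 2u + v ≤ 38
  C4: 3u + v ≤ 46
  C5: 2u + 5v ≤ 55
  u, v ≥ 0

Evaluate the objective at each vertex of the feasible region:
  z(0, 0) = 0
  z(15.33, 0) = -46
  z(13.5, 5.5) = -95.5
  z(13.33, 5.667) = -96.67
  z(10, 7) = -100  ←
  z(0, 9) = -90
The minimum is at u = 10, v = 7.

u = 10, v = 7, z = -100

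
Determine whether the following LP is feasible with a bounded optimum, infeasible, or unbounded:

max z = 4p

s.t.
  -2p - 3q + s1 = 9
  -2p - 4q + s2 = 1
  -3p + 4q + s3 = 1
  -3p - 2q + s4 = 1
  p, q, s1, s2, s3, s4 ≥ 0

Unbounded (objective can increase without bound)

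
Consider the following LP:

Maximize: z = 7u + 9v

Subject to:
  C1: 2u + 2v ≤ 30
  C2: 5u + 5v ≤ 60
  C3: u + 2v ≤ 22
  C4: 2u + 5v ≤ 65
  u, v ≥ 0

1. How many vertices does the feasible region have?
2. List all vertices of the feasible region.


1. 4
2. (0, 0), (12, 0), (2, 10), (0, 11)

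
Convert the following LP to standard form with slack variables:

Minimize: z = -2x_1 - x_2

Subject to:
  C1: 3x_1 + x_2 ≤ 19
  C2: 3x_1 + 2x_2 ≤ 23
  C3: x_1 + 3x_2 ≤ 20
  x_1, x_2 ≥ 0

min z = -2x_1 - x_2

s.t.
  3x_1 + x_2 + s1 = 19
  3x_1 + 2x_2 + s2 = 23
  x_1 + 3x_2 + s3 = 20
  x_1, x_2, s1, s2, s3 ≥ 0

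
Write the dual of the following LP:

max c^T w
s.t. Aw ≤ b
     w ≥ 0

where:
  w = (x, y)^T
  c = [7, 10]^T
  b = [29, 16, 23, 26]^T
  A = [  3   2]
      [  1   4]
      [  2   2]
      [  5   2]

Primal max cᵀx s.t. Ax ≤ b, x ≥ 0  →  Dual min bᵀy s.t. Aᵀy ≥ c, y ≥ 0.

Minimize: z = 29y1 + 16y2 + 23y3 + 26y4

Subject to:
  3y1 + y2 + 2y3 + 5y4 ≥ 7
  2y1 + 4y2 + 2y3 + 2y4 ≥ 10
  y1, y2, y3, y4 ≥ 0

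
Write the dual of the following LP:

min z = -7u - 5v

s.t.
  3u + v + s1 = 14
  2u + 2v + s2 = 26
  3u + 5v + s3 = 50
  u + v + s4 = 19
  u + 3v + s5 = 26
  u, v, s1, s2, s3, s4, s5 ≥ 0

Primal min cᵀx s.t. Ax ≤ b, x ≥ 0  →  Dual max −bᵀy s.t. Aᵀy ≥ −c, y ≥ 0.

Maximize: z = -14y1 - 26y2 - 50y3 - 19y4 - 26y5

Subject to:
  3y1 + 2y2 + 3y3 + y4 + y5 ≥ 7
  y1 + 2y2 + 5y3 + y4 + 3y5 ≥ 5
  y1, y2, y3, y4, y5 ≥ 0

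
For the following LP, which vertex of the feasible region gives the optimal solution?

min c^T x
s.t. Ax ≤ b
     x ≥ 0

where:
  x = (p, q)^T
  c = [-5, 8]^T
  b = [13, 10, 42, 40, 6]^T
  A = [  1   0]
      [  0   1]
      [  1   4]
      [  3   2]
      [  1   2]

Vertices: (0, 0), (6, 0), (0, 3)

Evaluate the objective at each vertex of the feasible region:
  z(0, 0) = 0
  z(6, 0) = -30  ←
  z(0, 3) = 24
The minimum is at p = 6, q = 0.

(6, 0)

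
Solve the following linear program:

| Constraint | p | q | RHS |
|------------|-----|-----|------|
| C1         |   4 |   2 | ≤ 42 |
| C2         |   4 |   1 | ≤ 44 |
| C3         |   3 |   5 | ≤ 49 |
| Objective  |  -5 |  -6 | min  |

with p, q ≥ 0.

Evaluate the objective at each vertex of the feasible region:
  z(0, 0) = 0
  z(10.5, 0) = -52.5
  z(8, 5) = -70  ←
  z(0, 9.8) = -58.8
The minimum is at p = 8, q = 5.

p = 8, q = 5, z = -70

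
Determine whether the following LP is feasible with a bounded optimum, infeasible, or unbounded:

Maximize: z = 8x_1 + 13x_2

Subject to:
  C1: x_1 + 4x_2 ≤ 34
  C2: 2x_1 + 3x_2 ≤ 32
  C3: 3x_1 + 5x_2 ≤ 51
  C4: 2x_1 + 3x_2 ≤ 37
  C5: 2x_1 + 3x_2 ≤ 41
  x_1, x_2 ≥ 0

Feasible with a bounded optimal solution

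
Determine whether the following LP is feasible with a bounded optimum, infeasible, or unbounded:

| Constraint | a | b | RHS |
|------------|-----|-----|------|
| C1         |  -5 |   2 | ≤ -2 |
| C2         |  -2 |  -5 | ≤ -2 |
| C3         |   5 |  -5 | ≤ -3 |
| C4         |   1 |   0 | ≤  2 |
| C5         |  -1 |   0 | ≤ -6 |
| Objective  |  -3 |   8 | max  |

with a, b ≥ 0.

Infeasible (no feasible solution exists)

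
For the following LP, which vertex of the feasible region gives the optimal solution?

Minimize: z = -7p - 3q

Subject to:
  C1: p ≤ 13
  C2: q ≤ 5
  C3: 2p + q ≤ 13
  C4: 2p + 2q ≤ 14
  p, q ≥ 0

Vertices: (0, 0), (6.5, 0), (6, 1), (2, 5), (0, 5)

Evaluate the objective at each vertex of the feasible region:
  z(0, 0) = 0
  z(6.5, 0) = -45.5  ←
  z(6, 1) = -45
  z(2, 5) = -29
  z(0, 5) = -15
The minimum is at p = 6.5, q = 0.

(6.5, 0)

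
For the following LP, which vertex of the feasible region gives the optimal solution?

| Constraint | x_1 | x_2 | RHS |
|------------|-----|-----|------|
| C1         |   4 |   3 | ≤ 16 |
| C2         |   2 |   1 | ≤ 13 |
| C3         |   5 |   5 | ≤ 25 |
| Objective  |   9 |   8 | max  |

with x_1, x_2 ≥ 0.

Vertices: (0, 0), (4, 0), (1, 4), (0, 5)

Evaluate the objective at each vertex of the feasible region:
  z(0, 0) = 0
  z(4, 0) = 36
  z(1, 4) = 41  ←
  z(0, 5) = 40
The maximum is at x_1 = 1, x_2 = 4.

(1, 4)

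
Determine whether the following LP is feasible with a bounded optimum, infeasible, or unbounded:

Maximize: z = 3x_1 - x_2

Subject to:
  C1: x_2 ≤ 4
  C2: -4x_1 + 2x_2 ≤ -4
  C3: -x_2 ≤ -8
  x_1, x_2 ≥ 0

Infeasible (no feasible solution exists)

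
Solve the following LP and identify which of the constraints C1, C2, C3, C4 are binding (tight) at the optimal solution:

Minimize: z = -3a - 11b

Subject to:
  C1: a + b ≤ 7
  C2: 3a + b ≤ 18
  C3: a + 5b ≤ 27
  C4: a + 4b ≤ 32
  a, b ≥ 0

At a = 2, b = 5, compute slack b - a·x for each constraint:
  C1: 7 − 7 = 0  (binding)
  C2: 18 − 11 = 7  (slack)
  C3: 27 − 27 = 0  (binding)
  C4: 32 − 22 = 10  (slack)

Optimal: a = 2, b = 5
Binding: C1, C3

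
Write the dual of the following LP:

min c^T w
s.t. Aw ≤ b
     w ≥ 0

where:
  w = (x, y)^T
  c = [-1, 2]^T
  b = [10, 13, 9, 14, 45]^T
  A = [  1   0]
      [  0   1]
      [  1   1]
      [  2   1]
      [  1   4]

Primal min cᵀx s.t. Ax ≤ b, x ≥ 0  →  Dual max −bᵀy s.t. Aᵀy ≥ −c, y ≥ 0.

Maximize: z = -10y1 - 13y2 - 9y3 - 14y4 - 45y5

Subject to:
  y1 + y3 + 2y4 + y5 ≥ 1
  y2 + y3 + y4 + 4y5 ≥ -2
  y1, y2, y3, y4, y5 ≥ 0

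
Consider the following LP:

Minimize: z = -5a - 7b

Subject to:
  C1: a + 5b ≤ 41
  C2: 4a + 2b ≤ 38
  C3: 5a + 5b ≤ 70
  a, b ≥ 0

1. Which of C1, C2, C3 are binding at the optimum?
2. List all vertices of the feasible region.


1. C1, C2
2. (0, 0), (9.5, 0), (6, 7), (0, 8.2)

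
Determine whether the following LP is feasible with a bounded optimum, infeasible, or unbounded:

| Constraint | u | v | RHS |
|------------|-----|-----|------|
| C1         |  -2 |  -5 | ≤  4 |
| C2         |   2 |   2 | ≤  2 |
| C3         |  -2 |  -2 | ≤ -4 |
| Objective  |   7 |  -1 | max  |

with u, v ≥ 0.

Infeasible (no feasible solution exists)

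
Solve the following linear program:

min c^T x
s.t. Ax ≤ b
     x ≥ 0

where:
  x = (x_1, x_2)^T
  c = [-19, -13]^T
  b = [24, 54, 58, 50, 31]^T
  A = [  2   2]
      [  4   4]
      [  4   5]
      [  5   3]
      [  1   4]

Evaluate the objective at each vertex of the feasible region:
  z(0, 0) = 0
  z(10, 0) = -190
  z(7, 5) = -198  ←
  z(5.667, 6.333) = -190
  z(0, 7.75) = -100.8
The minimum is at x_1 = 7, x_2 = 5.

x_1 = 7, x_2 = 5, z = -198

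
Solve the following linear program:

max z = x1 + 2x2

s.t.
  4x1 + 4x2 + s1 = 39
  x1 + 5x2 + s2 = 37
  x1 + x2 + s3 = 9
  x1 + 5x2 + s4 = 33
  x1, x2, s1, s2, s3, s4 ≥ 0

Evaluate the objective at each vertex of the feasible region:
  z(0, 0) = 0
  z(9, 0) = 9
  z(3, 6) = 15  ←
  z(0, 6.6) = 13.2
The maximum is at x1 = 3, x2 = 6.

x1 = 3, x2 = 6, z = 15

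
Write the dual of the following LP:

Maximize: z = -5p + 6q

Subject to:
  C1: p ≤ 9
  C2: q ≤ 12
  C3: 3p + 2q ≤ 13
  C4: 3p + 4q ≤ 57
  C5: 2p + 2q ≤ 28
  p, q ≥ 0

Primal max cᵀx s.t. Ax ≤ b, x ≥ 0  →  Dual min bᵀy s.t. Aᵀy ≥ c, y ≥ 0.

Minimize: z = 9y1 + 12y2 + 13y3 + 57y4 + 28y5

Subject to:
  y1 + 3y3 + 3y4 + 2y5 ≥ -5
  y2 + 2y3 + 4y4 + 2y5 ≥ 6
  y1, y2, y3, y4, y5 ≥ 0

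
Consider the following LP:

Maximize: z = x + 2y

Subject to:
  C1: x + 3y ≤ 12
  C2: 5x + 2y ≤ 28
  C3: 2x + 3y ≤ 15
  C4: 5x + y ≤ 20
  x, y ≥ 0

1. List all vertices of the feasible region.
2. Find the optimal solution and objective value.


1. (0, 0), (4, 0), (3.462, 2.692), (3, 3), (0, 4)
2. x = 3, y = 3, z = 9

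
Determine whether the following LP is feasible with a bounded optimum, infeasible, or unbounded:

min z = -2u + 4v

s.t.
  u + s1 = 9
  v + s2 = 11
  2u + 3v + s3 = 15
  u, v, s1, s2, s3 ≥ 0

Feasible with a bounded optimal solution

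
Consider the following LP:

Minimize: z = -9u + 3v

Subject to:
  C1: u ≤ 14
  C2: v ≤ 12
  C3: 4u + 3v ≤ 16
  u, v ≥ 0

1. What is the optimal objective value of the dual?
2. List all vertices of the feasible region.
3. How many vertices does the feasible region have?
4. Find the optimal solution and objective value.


1. -36
2. (0, 0), (4, 0), (0, 5.333)
3. 3
4. u = 4, v = 0, z = -36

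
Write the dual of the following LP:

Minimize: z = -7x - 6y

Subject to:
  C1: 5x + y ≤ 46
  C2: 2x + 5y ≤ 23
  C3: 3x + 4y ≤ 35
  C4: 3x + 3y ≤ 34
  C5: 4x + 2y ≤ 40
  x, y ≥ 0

Primal min cᵀx s.t. Ax ≤ b, x ≥ 0  →  Dual max −bᵀy s.t. Aᵀy ≥ −c, y ≥ 0.

Maximize: z = -46y1 - 23y2 - 35y3 - 34y4 - 40y5

Subject to:
  5y1 + 2y2 + 3y3 + 3y4 + 4y5 ≥ 7
  y1 + 5y2 + 4y3 + 3y4 + 2y5 ≥ 6
  y1, y2, y3, y4, y5 ≥ 0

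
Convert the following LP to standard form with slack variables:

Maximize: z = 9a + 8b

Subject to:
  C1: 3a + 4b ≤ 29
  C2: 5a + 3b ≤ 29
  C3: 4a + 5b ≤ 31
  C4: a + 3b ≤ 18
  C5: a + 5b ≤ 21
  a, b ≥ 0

max z = 9a + 8b

s.t.
  3a + 4b + s1 = 29
  5a + 3b + s2 = 29
  4a + 5b + s3 = 31
  a + 3b + s4 = 18
  a + 5b + s5 = 21
  a, b, s1, s2, s3, s4, s5 ≥ 0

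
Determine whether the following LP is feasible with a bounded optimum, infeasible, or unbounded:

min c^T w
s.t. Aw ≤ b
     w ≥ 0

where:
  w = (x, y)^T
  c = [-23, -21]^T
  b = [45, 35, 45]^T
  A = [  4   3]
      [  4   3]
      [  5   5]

Feasible with a bounded optimal solution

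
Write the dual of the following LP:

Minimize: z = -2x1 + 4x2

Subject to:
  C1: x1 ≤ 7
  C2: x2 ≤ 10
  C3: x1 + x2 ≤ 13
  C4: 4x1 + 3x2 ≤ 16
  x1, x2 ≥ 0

Primal min cᵀx s.t. Ax ≤ b, x ≥ 0  →  Dual max −bᵀy s.t. Aᵀy ≥ −c, y ≥ 0.

Maximize: z = -7y1 - 10y2 - 13y3 - 16y4

Subject to:
  y1 + y3 + 4y4 ≥ 2
  y2 + y3 + 3y4 ≥ -4
  y1, y2, y3, y4 ≥ 0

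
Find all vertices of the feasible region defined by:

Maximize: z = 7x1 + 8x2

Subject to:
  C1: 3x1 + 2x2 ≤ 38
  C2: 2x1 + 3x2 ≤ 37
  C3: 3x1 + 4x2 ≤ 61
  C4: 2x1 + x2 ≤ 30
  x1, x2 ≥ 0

(0, 0), (12.67, 0), (8, 7), (0, 12.33)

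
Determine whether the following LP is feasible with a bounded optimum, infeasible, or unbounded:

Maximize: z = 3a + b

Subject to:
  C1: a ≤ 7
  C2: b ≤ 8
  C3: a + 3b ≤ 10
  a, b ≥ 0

Feasible with a bounded optimal solution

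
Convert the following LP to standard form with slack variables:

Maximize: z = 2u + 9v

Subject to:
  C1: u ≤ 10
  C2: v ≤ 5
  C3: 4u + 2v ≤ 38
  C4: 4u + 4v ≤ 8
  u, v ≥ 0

max z = 2u + 9v

s.t.
  u + s1 = 10
  v + s2 = 5
  4u + 2v + s3 = 38
  4u + 4v + s4 = 8
  u, v, s1, s2, s3, s4 ≥ 0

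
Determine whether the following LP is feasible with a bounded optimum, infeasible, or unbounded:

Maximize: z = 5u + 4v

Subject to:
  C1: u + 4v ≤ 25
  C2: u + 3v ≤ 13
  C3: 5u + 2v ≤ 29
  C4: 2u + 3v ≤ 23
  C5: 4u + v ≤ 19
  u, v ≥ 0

Feasible with a bounded optimal solution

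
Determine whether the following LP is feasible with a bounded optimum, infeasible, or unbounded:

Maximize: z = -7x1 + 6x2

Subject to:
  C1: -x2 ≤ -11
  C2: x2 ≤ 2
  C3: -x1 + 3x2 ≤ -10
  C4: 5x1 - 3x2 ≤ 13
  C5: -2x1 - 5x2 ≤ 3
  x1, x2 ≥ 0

Infeasible (no feasible solution exists)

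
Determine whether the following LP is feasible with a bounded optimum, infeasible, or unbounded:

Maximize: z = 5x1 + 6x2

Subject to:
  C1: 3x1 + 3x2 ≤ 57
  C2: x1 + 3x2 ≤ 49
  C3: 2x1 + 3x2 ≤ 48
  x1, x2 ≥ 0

Feasible with a bounded optimal solution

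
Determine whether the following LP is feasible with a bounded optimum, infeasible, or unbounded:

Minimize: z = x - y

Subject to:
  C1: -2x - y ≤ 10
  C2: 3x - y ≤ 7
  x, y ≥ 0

Unbounded (objective can decrease without bound)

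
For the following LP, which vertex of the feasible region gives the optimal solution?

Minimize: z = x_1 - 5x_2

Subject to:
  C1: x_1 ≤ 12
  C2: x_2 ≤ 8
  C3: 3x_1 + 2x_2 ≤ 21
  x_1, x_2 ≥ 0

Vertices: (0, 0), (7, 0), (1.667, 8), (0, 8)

Evaluate the objective at each vertex of the feasible region:
  z(0, 0) = 0
  z(7, 0) = 7
  z(1.667, 8) = -38.33
  z(0, 8) = -40  ←
The minimum is at x_1 = 0, x_2 = 8.

(0, 8)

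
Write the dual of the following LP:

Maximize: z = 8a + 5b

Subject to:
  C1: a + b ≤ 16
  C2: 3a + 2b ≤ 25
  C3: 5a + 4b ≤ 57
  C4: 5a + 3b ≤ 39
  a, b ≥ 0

Primal max cᵀx s.t. Ax ≤ b, x ≥ 0  →  Dual min bᵀy s.t. Aᵀy ≥ c, y ≥ 0.

Minimize: z = 16y1 + 25y2 + 57y3 + 39y4

Subject to:
  y1 + 3y2 + 5y3 + 5y4 ≥ 8
  y1 + 2y2 + 4y3 + 3y4 ≥ 5
  y1, y2, y3, y4 ≥ 0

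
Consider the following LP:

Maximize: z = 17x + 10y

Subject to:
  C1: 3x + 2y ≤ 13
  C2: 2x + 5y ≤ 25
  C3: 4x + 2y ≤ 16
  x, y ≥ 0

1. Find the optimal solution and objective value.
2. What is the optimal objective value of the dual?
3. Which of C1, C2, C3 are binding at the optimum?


1. x = 3, y = 2, z = 71
2. 71
3. C1, C3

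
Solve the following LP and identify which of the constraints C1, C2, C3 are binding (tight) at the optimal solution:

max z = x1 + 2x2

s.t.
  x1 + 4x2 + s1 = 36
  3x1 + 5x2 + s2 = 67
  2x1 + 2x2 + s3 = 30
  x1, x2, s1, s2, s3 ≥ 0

At x1 = 8, x2 = 7, compute slack b - a·x for each constraint:
  C1: 36 − 36 = 0  (binding)
  C2: 67 − 59 = 8  (slack)
  C3: 30 − 30 = 0  (binding)

Optimal: x1 = 8, x2 = 7
Binding: C1, C3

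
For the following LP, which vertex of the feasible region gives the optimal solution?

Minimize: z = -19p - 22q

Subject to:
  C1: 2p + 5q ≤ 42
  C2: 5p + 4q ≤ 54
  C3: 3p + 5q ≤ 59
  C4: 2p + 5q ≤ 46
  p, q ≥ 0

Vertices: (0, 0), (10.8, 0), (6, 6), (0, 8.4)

Evaluate the objective at each vertex of the feasible region:
  z(0, 0) = 0
  z(10.8, 0) = -205.2
  z(6, 6) = -246  ←
  z(0, 8.4) = -184.8
The minimum is at p = 6, q = 6.

(6, 6)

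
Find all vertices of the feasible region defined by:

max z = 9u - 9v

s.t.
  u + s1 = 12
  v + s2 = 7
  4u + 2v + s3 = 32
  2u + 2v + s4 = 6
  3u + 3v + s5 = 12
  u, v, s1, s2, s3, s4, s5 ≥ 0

(0, 0), (3, 0), (0, 3)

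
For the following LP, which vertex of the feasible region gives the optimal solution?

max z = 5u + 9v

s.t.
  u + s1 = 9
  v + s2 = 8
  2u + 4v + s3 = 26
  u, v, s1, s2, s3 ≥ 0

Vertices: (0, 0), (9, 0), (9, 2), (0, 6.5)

Evaluate the objective at each vertex of the feasible region:
  z(0, 0) = 0
  z(9, 0) = 45
  z(9, 2) = 63  ←
  z(0, 6.5) = 58.5
The maximum is at u = 9, v = 2.

(9, 2)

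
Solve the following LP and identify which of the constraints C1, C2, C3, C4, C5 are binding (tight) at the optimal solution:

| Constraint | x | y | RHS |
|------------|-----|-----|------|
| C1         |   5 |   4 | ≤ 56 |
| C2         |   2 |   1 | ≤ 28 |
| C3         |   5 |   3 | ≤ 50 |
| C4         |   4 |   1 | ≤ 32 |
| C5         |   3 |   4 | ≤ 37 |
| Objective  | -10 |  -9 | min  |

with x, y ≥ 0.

At x = 7, y = 4, compute slack b - a·x for each constraint:
  C1: 56 − 51 = 5  (slack)
  C2: 28 − 18 = 10  (slack)
  C3: 50 − 47 = 3  (slack)
  C4: 32 − 32 = 0  (binding)
  C5: 37 − 37 = 0  (binding)

Optimal: x = 7, y = 4
Binding: C4, C5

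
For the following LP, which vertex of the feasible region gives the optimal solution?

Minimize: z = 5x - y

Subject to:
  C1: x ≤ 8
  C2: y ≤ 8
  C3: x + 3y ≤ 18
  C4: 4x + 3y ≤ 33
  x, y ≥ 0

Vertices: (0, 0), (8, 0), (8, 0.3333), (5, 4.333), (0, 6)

Evaluate the objective at each vertex of the feasible region:
  z(0, 0) = 0
  z(8, 0) = 40
  z(8, 0.3333) = 39.67
  z(5, 4.333) = 20.67
  z(0, 6) = -6  ←
The minimum is at x = 0, y = 6.

(0, 6)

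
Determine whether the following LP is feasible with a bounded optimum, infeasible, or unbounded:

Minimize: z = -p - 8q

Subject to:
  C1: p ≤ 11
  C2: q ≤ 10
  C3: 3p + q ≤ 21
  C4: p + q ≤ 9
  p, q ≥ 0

Feasible with a bounded optimal solution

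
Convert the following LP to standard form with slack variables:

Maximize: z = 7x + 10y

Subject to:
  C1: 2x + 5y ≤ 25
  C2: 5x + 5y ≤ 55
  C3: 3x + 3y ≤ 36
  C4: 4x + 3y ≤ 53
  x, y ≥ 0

max z = 7x + 10y

s.t.
  2x + 5y + s1 = 25
  5x + 5y + s2 = 55
  3x + 3y + s3 = 36
  4x + 3y + s4 = 53
  x, y, s1, s2, s3, s4 ≥ 0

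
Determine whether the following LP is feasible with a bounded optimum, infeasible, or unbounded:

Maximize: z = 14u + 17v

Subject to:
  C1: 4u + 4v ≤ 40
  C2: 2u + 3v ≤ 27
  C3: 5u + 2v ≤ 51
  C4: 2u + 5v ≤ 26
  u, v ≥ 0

Feasible with a bounded optimal solution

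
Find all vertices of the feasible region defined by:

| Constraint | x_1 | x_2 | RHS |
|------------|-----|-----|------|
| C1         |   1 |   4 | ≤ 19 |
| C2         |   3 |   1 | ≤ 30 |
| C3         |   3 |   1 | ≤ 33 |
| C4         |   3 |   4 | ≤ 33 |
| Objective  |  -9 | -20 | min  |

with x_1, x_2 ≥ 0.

(0, 0), (10, 0), (9.667, 1), (7, 3), (0, 4.75)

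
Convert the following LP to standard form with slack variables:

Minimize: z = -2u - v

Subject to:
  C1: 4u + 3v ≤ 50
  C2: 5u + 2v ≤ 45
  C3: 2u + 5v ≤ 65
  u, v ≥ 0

min z = -2u - v

s.t.
  4u + 3v + s1 = 50
  5u + 2v + s2 = 45
  2u + 5v + s3 = 65
  u, v, s1, s2, s3 ≥ 0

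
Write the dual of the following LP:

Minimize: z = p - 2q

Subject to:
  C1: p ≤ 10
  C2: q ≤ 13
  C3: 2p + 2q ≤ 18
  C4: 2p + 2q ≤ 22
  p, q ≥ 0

Primal min cᵀx s.t. Ax ≤ b, x ≥ 0  →  Dual max −bᵀy s.t. Aᵀy ≥ −c, y ≥ 0.

Maximize: z = -10y1 - 13y2 - 18y3 - 22y4

Subject to:
  y1 + 2y3 + 2y4 ≥ -1
  y2 + 2y3 + 2y4 ≥ 2
  y1, y2, y3, y4 ≥ 0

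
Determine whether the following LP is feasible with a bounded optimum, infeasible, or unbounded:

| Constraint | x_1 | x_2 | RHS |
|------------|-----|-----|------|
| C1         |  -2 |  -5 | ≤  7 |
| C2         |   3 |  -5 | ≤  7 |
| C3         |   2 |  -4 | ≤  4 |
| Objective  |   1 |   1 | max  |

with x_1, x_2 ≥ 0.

Unbounded (objective can increase without bound)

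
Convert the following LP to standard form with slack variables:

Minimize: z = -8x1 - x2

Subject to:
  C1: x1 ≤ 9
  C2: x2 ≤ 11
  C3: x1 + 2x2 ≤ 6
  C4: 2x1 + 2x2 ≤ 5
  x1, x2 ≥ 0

min z = -8x1 - x2

s.t.
  x1 + s1 = 9
  x2 + s2 = 11
  x1 + 2x2 + s3 = 6
  2x1 + 2x2 + s4 = 5
  x1, x2, s1, s2, s3, s4 ≥ 0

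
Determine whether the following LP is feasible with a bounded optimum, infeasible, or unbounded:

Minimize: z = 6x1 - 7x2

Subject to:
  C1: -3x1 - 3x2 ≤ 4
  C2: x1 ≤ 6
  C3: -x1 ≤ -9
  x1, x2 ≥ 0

Infeasible (no feasible solution exists)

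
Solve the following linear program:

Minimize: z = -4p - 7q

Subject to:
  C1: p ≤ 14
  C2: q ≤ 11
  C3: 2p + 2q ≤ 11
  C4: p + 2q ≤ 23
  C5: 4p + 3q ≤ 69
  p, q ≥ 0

Evaluate the objective at each vertex of the feasible region:
  z(0, 0) = 0
  z(5.5, 0) = -22
  z(0, 5.5) = -38.5  ←
The minimum is at p = 0, q = 5.5.

p = 0, q = 5.5, z = -38.5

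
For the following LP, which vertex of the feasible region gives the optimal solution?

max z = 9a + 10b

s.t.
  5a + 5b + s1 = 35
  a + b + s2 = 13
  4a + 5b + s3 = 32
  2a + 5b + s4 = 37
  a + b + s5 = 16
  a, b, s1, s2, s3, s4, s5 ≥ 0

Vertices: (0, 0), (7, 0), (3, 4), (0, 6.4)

Evaluate the objective at each vertex of the feasible region:
  z(0, 0) = 0
  z(7, 0) = 63
  z(3, 4) = 67  ←
  z(0, 6.4) = 64
The maximum is at a = 3, b = 4.

(3, 4)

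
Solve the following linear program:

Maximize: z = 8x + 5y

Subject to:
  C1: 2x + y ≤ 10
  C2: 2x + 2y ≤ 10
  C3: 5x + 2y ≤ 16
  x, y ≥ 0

Evaluate the objective at each vertex of the feasible region:
  z(0, 0) = 0
  z(3.2, 0) = 25.6
  z(2, 3) = 31  ←
  z(0, 5) = 25
The maximum is at x = 2, y = 3.

x = 2, y = 3, z = 31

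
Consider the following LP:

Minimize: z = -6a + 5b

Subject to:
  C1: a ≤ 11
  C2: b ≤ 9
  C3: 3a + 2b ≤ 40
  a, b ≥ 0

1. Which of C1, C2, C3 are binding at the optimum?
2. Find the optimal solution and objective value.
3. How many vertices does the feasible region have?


1. C1
2. a = 11, b = 0, z = -66
3. 5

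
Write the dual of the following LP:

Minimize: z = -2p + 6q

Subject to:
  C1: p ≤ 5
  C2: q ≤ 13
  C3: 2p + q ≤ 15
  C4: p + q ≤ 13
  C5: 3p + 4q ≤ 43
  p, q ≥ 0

Primal min cᵀx s.t. Ax ≤ b, x ≥ 0  →  Dual max −bᵀy s.t. Aᵀy ≥ −c, y ≥ 0.

Maximize: z = -5y1 - 13y2 - 15y3 - 13y4 - 43y5

Subject to:
  y1 + 2y3 + y4 + 3y5 ≥ 2
  y2 + y3 + y4 + 4y5 ≥ -6
  y1, y2, y3, y4, y5 ≥ 0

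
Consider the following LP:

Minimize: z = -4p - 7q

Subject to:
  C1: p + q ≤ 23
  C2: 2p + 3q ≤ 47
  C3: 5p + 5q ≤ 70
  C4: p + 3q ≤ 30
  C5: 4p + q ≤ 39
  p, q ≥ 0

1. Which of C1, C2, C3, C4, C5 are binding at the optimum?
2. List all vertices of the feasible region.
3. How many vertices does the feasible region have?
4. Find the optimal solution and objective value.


1. C3, C4
2. (0, 0), (9.75, 0), (8.333, 5.667), (6, 8), (0, 10)
3. 5
4. p = 6, q = 8, z = -80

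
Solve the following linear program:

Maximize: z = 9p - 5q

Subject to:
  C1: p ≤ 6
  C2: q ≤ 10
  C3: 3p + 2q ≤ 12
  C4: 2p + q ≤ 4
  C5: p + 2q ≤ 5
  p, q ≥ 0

Evaluate the objective at each vertex of the feasible region:
  z(0, 0) = 0
  z(2, 0) = 18  ←
  z(1, 2) = -1
  z(0, 2.5) = -12.5
The maximum is at p = 2, q = 0.

p = 2, q = 0, z = 18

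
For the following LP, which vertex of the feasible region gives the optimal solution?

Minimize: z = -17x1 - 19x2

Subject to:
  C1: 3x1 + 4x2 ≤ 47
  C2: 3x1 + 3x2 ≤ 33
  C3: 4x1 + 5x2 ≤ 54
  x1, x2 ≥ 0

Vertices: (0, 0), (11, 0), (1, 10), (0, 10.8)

Evaluate the objective at each vertex of the feasible region:
  z(0, 0) = 0
  z(11, 0) = -187
  z(1, 10) = -207  ←
  z(0, 10.8) = -205.2
The minimum is at x1 = 1, x2 = 10.

(1, 10)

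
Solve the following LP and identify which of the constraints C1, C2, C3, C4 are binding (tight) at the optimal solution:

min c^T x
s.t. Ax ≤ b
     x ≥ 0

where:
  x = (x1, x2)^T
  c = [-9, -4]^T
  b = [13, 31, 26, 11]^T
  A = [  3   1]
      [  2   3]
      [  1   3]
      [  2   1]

At x1 = 2, x2 = 7, compute slack b - a·x for each constraint:
  C1: 13 − 13 = 0  (binding)
  C2: 31 − 25 = 6  (slack)
  C3: 26 − 23 = 3  (slack)
  C4: 11 − 11 = 0  (binding)

Optimal: x1 = 2, x2 = 7
Binding: C1, C4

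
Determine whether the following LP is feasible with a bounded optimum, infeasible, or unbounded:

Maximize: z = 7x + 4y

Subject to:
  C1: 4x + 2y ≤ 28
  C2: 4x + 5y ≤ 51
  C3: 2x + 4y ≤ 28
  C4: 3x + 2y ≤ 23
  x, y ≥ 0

Feasible with a bounded optimal solution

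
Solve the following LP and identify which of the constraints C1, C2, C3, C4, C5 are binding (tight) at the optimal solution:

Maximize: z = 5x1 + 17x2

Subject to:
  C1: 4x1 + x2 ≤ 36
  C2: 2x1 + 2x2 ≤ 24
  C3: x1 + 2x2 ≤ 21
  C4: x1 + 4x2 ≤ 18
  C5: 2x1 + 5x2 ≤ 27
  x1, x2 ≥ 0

At x1 = 6, x2 = 3, compute slack b - a·x for each constraint:
  C1: 36 − 27 = 9  (slack)
  C2: 24 − 18 = 6  (slack)
  C3: 21 − 12 = 9  (slack)
  C4: 18 − 18 = 0  (binding)
  C5: 27 − 27 = 0  (binding)

Optimal: x1 = 6, x2 = 3
Binding: C4, C5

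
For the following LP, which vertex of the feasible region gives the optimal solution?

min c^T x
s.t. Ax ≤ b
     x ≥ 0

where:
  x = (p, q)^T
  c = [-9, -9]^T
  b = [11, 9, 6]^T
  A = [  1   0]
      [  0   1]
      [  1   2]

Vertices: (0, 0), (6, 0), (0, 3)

Evaluate the objective at each vertex of the feasible region:
  z(0, 0) = 0
  z(6, 0) = -54  ←
  z(0, 3) = -27
The minimum is at p = 6, q = 0.

(6, 0)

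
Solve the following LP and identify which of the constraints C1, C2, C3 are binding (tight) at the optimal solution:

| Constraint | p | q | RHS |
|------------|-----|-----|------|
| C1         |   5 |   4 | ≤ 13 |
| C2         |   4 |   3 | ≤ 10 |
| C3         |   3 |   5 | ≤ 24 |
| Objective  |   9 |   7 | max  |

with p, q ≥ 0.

At p = 1, q = 2, compute slack b - a·x for each constraint:
  C1: 13 − 13 = 0  (binding)
  C2: 10 − 10 = 0  (binding)
  C3: 24 − 13 = 11  (slack)

Optimal: p = 1, q = 2
Binding: C1, C2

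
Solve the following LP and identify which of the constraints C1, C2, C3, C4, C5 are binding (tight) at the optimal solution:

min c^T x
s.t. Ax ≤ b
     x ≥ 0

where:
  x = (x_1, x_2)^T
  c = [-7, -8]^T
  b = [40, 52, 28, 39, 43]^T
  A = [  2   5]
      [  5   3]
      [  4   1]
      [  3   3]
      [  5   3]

At x_1 = 5, x_2 = 6, compute slack b - a·x for each constraint:
  C1: 40 − 40 = 0  (binding)
  C2: 52 − 43 = 9  (slack)
  C3: 28 − 26 = 2  (slack)
  C4: 39 − 33 = 6  (slack)
  C5: 43 − 43 = 0  (binding)

Optimal: x_1 = 5, x_2 = 6
Binding: C1, C5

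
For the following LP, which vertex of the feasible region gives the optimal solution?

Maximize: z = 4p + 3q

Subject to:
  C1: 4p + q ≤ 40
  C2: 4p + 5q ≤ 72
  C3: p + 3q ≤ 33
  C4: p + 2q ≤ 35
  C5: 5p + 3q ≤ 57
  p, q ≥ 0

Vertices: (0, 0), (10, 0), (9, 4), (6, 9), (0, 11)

Evaluate the objective at each vertex of the feasible region:
  z(0, 0) = 0
  z(10, 0) = 40
  z(9, 4) = 48
  z(6, 9) = 51  ←
  z(0, 11) = 33
The maximum is at p = 6, q = 9.

(6, 9)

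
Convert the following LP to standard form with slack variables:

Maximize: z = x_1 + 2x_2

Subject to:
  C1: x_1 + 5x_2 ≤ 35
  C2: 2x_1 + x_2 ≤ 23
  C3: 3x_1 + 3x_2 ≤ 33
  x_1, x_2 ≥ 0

max z = x_1 + 2x_2

s.t.
  x_1 + 5x_2 + s1 = 35
  2x_1 + x_2 + s2 = 23
  3x_1 + 3x_2 + s3 = 33
  x_1, x_2, s1, s2, s3 ≥ 0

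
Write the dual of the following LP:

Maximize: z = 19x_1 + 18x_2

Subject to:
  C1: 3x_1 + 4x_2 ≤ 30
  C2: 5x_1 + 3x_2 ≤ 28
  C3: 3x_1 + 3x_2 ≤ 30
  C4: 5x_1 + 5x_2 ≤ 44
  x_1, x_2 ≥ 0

Primal max cᵀx s.t. Ax ≤ b, x ≥ 0  →  Dual min bᵀy s.t. Aᵀy ≥ c, y ≥ 0.

Minimize: z = 30y1 + 28y2 + 30y3 + 44y4

Subject to:
  3y1 + 5y2 + 3y3 + 5y4 ≥ 19
  4y1 + 3y2 + 3y3 + 5y4 ≥ 18
  y1, y2, y3, y4 ≥ 0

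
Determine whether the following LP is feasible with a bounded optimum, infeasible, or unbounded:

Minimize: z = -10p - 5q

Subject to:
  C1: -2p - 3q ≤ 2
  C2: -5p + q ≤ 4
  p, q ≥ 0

Unbounded (objective can decrease without bound)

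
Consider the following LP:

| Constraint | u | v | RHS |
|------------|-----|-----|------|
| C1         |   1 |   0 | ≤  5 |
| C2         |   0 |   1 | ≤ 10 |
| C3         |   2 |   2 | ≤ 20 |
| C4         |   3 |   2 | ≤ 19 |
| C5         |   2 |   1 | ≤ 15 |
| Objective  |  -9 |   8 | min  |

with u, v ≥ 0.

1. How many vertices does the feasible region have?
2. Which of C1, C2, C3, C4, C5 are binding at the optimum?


1. 4
2. C1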